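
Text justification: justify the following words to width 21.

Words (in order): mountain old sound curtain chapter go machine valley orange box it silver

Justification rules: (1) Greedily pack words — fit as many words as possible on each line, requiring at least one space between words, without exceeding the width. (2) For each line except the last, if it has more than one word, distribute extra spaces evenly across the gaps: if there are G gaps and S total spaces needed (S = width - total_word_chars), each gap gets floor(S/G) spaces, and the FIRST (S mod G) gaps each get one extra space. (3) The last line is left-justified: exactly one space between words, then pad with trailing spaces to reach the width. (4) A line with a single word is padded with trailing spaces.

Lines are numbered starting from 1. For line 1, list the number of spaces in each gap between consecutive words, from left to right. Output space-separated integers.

Line 1: ['mountain', 'old', 'sound'] (min_width=18, slack=3)
Line 2: ['curtain', 'chapter', 'go'] (min_width=18, slack=3)
Line 3: ['machine', 'valley', 'orange'] (min_width=21, slack=0)
Line 4: ['box', 'it', 'silver'] (min_width=13, slack=8)

Answer: 3 2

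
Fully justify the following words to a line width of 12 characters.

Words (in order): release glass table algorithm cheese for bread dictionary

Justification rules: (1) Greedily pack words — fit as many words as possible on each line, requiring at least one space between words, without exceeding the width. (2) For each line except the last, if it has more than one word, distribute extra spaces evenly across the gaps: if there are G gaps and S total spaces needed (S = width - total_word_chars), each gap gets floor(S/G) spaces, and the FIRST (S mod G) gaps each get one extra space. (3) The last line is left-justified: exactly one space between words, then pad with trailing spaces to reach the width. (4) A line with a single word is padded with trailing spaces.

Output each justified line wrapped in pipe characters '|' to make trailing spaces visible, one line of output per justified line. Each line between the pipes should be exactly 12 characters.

Line 1: ['release'] (min_width=7, slack=5)
Line 2: ['glass', 'table'] (min_width=11, slack=1)
Line 3: ['algorithm'] (min_width=9, slack=3)
Line 4: ['cheese', 'for'] (min_width=10, slack=2)
Line 5: ['bread'] (min_width=5, slack=7)
Line 6: ['dictionary'] (min_width=10, slack=2)

Answer: |release     |
|glass  table|
|algorithm   |
|cheese   for|
|bread       |
|dictionary  |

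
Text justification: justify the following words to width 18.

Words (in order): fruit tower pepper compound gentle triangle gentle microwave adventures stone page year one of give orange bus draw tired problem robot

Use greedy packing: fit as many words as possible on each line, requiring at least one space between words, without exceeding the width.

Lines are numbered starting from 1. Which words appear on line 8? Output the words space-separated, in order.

Answer: draw tired problem

Derivation:
Line 1: ['fruit', 'tower', 'pepper'] (min_width=18, slack=0)
Line 2: ['compound', 'gentle'] (min_width=15, slack=3)
Line 3: ['triangle', 'gentle'] (min_width=15, slack=3)
Line 4: ['microwave'] (min_width=9, slack=9)
Line 5: ['adventures', 'stone'] (min_width=16, slack=2)
Line 6: ['page', 'year', 'one', 'of'] (min_width=16, slack=2)
Line 7: ['give', 'orange', 'bus'] (min_width=15, slack=3)
Line 8: ['draw', 'tired', 'problem'] (min_width=18, slack=0)
Line 9: ['robot'] (min_width=5, slack=13)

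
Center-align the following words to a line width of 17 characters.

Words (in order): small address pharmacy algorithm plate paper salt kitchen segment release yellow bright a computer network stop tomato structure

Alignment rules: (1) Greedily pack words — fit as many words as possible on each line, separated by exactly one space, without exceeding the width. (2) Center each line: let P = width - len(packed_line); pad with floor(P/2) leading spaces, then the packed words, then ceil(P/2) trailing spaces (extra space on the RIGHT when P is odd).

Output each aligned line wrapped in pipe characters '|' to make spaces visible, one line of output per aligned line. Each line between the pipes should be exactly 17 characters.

Line 1: ['small', 'address'] (min_width=13, slack=4)
Line 2: ['pharmacy'] (min_width=8, slack=9)
Line 3: ['algorithm', 'plate'] (min_width=15, slack=2)
Line 4: ['paper', 'salt'] (min_width=10, slack=7)
Line 5: ['kitchen', 'segment'] (min_width=15, slack=2)
Line 6: ['release', 'yellow'] (min_width=14, slack=3)
Line 7: ['bright', 'a', 'computer'] (min_width=17, slack=0)
Line 8: ['network', 'stop'] (min_width=12, slack=5)
Line 9: ['tomato', 'structure'] (min_width=16, slack=1)

Answer: |  small address  |
|    pharmacy     |
| algorithm plate |
|   paper salt    |
| kitchen segment |
| release yellow  |
|bright a computer|
|  network stop   |
|tomato structure |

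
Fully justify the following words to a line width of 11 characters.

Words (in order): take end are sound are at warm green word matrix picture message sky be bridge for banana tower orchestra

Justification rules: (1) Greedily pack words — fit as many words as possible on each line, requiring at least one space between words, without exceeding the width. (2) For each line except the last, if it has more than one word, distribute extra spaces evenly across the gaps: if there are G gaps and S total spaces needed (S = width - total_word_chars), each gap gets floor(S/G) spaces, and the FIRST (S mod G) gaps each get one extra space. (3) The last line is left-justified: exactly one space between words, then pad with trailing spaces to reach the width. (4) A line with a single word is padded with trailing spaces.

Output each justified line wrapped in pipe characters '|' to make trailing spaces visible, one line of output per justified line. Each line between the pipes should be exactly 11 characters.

Line 1: ['take', 'end'] (min_width=8, slack=3)
Line 2: ['are', 'sound'] (min_width=9, slack=2)
Line 3: ['are', 'at', 'warm'] (min_width=11, slack=0)
Line 4: ['green', 'word'] (min_width=10, slack=1)
Line 5: ['matrix'] (min_width=6, slack=5)
Line 6: ['picture'] (min_width=7, slack=4)
Line 7: ['message', 'sky'] (min_width=11, slack=0)
Line 8: ['be', 'bridge'] (min_width=9, slack=2)
Line 9: ['for', 'banana'] (min_width=10, slack=1)
Line 10: ['tower'] (min_width=5, slack=6)
Line 11: ['orchestra'] (min_width=9, slack=2)

Answer: |take    end|
|are   sound|
|are at warm|
|green  word|
|matrix     |
|picture    |
|message sky|
|be   bridge|
|for  banana|
|tower      |
|orchestra  |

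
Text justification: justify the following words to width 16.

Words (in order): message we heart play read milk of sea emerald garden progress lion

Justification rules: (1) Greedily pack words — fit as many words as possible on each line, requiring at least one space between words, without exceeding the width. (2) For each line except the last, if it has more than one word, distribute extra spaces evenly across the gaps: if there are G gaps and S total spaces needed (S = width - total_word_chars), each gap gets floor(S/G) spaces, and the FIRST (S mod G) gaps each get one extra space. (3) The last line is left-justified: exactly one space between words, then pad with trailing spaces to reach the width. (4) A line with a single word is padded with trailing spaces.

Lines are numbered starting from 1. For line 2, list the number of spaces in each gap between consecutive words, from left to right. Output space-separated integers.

Answer: 2 2

Derivation:
Line 1: ['message', 'we', 'heart'] (min_width=16, slack=0)
Line 2: ['play', 'read', 'milk'] (min_width=14, slack=2)
Line 3: ['of', 'sea', 'emerald'] (min_width=14, slack=2)
Line 4: ['garden', 'progress'] (min_width=15, slack=1)
Line 5: ['lion'] (min_width=4, slack=12)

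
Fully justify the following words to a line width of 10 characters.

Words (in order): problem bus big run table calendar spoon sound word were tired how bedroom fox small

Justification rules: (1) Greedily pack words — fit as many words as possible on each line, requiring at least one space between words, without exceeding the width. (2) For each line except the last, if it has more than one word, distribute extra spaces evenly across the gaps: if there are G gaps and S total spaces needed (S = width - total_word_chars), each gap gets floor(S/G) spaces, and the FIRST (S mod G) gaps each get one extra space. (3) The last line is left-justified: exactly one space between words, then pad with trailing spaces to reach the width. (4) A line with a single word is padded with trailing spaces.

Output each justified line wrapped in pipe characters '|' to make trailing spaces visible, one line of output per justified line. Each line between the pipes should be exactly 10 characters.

Answer: |problem   |
|bus    big|
|run  table|
|calendar  |
|spoon     |
|sound word|
|were tired|
|how       |
|bedroom   |
|fox small |

Derivation:
Line 1: ['problem'] (min_width=7, slack=3)
Line 2: ['bus', 'big'] (min_width=7, slack=3)
Line 3: ['run', 'table'] (min_width=9, slack=1)
Line 4: ['calendar'] (min_width=8, slack=2)
Line 5: ['spoon'] (min_width=5, slack=5)
Line 6: ['sound', 'word'] (min_width=10, slack=0)
Line 7: ['were', 'tired'] (min_width=10, slack=0)
Line 8: ['how'] (min_width=3, slack=7)
Line 9: ['bedroom'] (min_width=7, slack=3)
Line 10: ['fox', 'small'] (min_width=9, slack=1)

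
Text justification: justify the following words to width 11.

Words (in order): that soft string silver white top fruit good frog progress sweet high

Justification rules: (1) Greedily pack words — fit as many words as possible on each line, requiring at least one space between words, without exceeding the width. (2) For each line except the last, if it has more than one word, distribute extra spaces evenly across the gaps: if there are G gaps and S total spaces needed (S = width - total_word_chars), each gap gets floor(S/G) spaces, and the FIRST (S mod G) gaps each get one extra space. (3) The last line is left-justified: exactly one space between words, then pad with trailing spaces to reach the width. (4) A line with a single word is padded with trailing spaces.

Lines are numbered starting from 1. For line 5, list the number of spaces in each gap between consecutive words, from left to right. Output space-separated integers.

Line 1: ['that', 'soft'] (min_width=9, slack=2)
Line 2: ['string'] (min_width=6, slack=5)
Line 3: ['silver'] (min_width=6, slack=5)
Line 4: ['white', 'top'] (min_width=9, slack=2)
Line 5: ['fruit', 'good'] (min_width=10, slack=1)
Line 6: ['frog'] (min_width=4, slack=7)
Line 7: ['progress'] (min_width=8, slack=3)
Line 8: ['sweet', 'high'] (min_width=10, slack=1)

Answer: 2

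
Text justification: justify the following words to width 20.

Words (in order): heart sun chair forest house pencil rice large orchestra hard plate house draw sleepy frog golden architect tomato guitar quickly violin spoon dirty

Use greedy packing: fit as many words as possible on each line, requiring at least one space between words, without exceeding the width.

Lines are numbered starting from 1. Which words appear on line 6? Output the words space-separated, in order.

Line 1: ['heart', 'sun', 'chair'] (min_width=15, slack=5)
Line 2: ['forest', 'house', 'pencil'] (min_width=19, slack=1)
Line 3: ['rice', 'large', 'orchestra'] (min_width=20, slack=0)
Line 4: ['hard', 'plate', 'house'] (min_width=16, slack=4)
Line 5: ['draw', 'sleepy', 'frog'] (min_width=16, slack=4)
Line 6: ['golden', 'architect'] (min_width=16, slack=4)
Line 7: ['tomato', 'guitar'] (min_width=13, slack=7)
Line 8: ['quickly', 'violin', 'spoon'] (min_width=20, slack=0)
Line 9: ['dirty'] (min_width=5, slack=15)

Answer: golden architect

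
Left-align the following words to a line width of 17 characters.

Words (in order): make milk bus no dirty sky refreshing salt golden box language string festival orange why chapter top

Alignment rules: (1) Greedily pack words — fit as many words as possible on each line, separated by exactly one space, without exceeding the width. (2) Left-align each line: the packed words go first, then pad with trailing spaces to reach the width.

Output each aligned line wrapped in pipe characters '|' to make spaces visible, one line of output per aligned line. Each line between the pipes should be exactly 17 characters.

Answer: |make milk bus no |
|dirty sky        |
|refreshing salt  |
|golden box       |
|language string  |
|festival orange  |
|why chapter top  |

Derivation:
Line 1: ['make', 'milk', 'bus', 'no'] (min_width=16, slack=1)
Line 2: ['dirty', 'sky'] (min_width=9, slack=8)
Line 3: ['refreshing', 'salt'] (min_width=15, slack=2)
Line 4: ['golden', 'box'] (min_width=10, slack=7)
Line 5: ['language', 'string'] (min_width=15, slack=2)
Line 6: ['festival', 'orange'] (min_width=15, slack=2)
Line 7: ['why', 'chapter', 'top'] (min_width=15, slack=2)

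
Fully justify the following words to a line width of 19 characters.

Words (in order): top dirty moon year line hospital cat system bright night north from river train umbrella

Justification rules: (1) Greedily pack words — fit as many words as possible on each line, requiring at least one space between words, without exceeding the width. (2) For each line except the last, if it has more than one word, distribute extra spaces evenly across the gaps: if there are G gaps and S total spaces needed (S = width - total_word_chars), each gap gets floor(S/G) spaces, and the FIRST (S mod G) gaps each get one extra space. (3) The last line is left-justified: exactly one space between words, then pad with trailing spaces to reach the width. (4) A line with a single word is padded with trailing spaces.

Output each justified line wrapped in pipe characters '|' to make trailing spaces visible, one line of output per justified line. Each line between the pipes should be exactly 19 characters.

Answer: |top dirty moon year|
|line  hospital  cat|
|system bright night|
|north   from  river|
|train umbrella     |

Derivation:
Line 1: ['top', 'dirty', 'moon', 'year'] (min_width=19, slack=0)
Line 2: ['line', 'hospital', 'cat'] (min_width=17, slack=2)
Line 3: ['system', 'bright', 'night'] (min_width=19, slack=0)
Line 4: ['north', 'from', 'river'] (min_width=16, slack=3)
Line 5: ['train', 'umbrella'] (min_width=14, slack=5)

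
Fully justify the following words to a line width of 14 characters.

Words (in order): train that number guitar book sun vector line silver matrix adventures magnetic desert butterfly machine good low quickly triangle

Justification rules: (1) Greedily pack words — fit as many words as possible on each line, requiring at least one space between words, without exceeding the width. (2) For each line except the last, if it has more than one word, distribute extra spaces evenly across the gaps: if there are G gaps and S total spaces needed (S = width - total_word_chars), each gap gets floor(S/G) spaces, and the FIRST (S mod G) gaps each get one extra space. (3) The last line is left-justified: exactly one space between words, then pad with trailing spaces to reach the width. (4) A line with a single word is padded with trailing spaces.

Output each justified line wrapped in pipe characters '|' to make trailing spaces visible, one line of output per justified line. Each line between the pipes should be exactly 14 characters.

Line 1: ['train', 'that'] (min_width=10, slack=4)
Line 2: ['number', 'guitar'] (min_width=13, slack=1)
Line 3: ['book', 'sun'] (min_width=8, slack=6)
Line 4: ['vector', 'line'] (min_width=11, slack=3)
Line 5: ['silver', 'matrix'] (min_width=13, slack=1)
Line 6: ['adventures'] (min_width=10, slack=4)
Line 7: ['magnetic'] (min_width=8, slack=6)
Line 8: ['desert'] (min_width=6, slack=8)
Line 9: ['butterfly'] (min_width=9, slack=5)
Line 10: ['machine', 'good'] (min_width=12, slack=2)
Line 11: ['low', 'quickly'] (min_width=11, slack=3)
Line 12: ['triangle'] (min_width=8, slack=6)

Answer: |train     that|
|number  guitar|
|book       sun|
|vector    line|
|silver  matrix|
|adventures    |
|magnetic      |
|desert        |
|butterfly     |
|machine   good|
|low    quickly|
|triangle      |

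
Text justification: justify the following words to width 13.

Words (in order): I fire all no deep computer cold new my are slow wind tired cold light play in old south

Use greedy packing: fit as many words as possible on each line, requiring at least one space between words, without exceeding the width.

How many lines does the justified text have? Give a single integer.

Line 1: ['I', 'fire', 'all', 'no'] (min_width=13, slack=0)
Line 2: ['deep', 'computer'] (min_width=13, slack=0)
Line 3: ['cold', 'new', 'my'] (min_width=11, slack=2)
Line 4: ['are', 'slow', 'wind'] (min_width=13, slack=0)
Line 5: ['tired', 'cold'] (min_width=10, slack=3)
Line 6: ['light', 'play', 'in'] (min_width=13, slack=0)
Line 7: ['old', 'south'] (min_width=9, slack=4)
Total lines: 7

Answer: 7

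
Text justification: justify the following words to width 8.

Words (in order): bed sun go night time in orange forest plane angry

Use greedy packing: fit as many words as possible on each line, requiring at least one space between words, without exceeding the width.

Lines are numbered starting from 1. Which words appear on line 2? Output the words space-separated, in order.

Answer: go night

Derivation:
Line 1: ['bed', 'sun'] (min_width=7, slack=1)
Line 2: ['go', 'night'] (min_width=8, slack=0)
Line 3: ['time', 'in'] (min_width=7, slack=1)
Line 4: ['orange'] (min_width=6, slack=2)
Line 5: ['forest'] (min_width=6, slack=2)
Line 6: ['plane'] (min_width=5, slack=3)
Line 7: ['angry'] (min_width=5, slack=3)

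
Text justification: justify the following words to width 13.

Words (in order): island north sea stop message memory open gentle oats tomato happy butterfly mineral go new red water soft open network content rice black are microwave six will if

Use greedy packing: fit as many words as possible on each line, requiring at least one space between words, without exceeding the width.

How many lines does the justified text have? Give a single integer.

Line 1: ['island', 'north'] (min_width=12, slack=1)
Line 2: ['sea', 'stop'] (min_width=8, slack=5)
Line 3: ['message'] (min_width=7, slack=6)
Line 4: ['memory', 'open'] (min_width=11, slack=2)
Line 5: ['gentle', 'oats'] (min_width=11, slack=2)
Line 6: ['tomato', 'happy'] (min_width=12, slack=1)
Line 7: ['butterfly'] (min_width=9, slack=4)
Line 8: ['mineral', 'go'] (min_width=10, slack=3)
Line 9: ['new', 'red', 'water'] (min_width=13, slack=0)
Line 10: ['soft', 'open'] (min_width=9, slack=4)
Line 11: ['network'] (min_width=7, slack=6)
Line 12: ['content', 'rice'] (min_width=12, slack=1)
Line 13: ['black', 'are'] (min_width=9, slack=4)
Line 14: ['microwave', 'six'] (min_width=13, slack=0)
Line 15: ['will', 'if'] (min_width=7, slack=6)
Total lines: 15

Answer: 15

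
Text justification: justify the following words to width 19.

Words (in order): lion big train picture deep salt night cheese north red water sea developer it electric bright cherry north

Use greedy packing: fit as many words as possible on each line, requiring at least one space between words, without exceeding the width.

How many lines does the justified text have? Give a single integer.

Line 1: ['lion', 'big', 'train'] (min_width=14, slack=5)
Line 2: ['picture', 'deep', 'salt'] (min_width=17, slack=2)
Line 3: ['night', 'cheese', 'north'] (min_width=18, slack=1)
Line 4: ['red', 'water', 'sea'] (min_width=13, slack=6)
Line 5: ['developer', 'it'] (min_width=12, slack=7)
Line 6: ['electric', 'bright'] (min_width=15, slack=4)
Line 7: ['cherry', 'north'] (min_width=12, slack=7)
Total lines: 7

Answer: 7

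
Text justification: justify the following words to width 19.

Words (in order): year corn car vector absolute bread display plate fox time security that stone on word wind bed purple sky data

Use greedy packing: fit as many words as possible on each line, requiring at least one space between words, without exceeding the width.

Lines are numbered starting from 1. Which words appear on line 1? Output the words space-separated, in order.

Answer: year corn car

Derivation:
Line 1: ['year', 'corn', 'car'] (min_width=13, slack=6)
Line 2: ['vector', 'absolute'] (min_width=15, slack=4)
Line 3: ['bread', 'display', 'plate'] (min_width=19, slack=0)
Line 4: ['fox', 'time', 'security'] (min_width=17, slack=2)
Line 5: ['that', 'stone', 'on', 'word'] (min_width=18, slack=1)
Line 6: ['wind', 'bed', 'purple', 'sky'] (min_width=19, slack=0)
Line 7: ['data'] (min_width=4, slack=15)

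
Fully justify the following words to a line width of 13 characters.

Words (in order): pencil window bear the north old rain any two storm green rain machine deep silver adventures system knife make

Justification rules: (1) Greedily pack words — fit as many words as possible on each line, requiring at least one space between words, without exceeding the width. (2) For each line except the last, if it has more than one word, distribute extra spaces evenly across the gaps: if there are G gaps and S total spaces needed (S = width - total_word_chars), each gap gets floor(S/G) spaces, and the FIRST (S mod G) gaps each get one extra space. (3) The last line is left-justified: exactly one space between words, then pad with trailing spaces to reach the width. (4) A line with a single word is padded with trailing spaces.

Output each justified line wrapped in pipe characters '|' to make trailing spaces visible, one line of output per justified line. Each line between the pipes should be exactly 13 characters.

Line 1: ['pencil', 'window'] (min_width=13, slack=0)
Line 2: ['bear', 'the'] (min_width=8, slack=5)
Line 3: ['north', 'old'] (min_width=9, slack=4)
Line 4: ['rain', 'any', 'two'] (min_width=12, slack=1)
Line 5: ['storm', 'green'] (min_width=11, slack=2)
Line 6: ['rain', 'machine'] (min_width=12, slack=1)
Line 7: ['deep', 'silver'] (min_width=11, slack=2)
Line 8: ['adventures'] (min_width=10, slack=3)
Line 9: ['system', 'knife'] (min_width=12, slack=1)
Line 10: ['make'] (min_width=4, slack=9)

Answer: |pencil window|
|bear      the|
|north     old|
|rain  any two|
|storm   green|
|rain  machine|
|deep   silver|
|adventures   |
|system  knife|
|make         |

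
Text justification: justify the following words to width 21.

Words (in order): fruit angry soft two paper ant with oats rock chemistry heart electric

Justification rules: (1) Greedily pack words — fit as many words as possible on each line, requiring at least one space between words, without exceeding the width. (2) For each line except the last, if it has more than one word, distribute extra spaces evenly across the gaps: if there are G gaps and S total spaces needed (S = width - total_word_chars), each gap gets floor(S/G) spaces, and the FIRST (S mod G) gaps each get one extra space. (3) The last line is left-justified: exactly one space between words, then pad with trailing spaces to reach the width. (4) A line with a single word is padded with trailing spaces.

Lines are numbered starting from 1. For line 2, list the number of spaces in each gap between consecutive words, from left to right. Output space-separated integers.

Line 1: ['fruit', 'angry', 'soft', 'two'] (min_width=20, slack=1)
Line 2: ['paper', 'ant', 'with', 'oats'] (min_width=19, slack=2)
Line 3: ['rock', 'chemistry', 'heart'] (min_width=20, slack=1)
Line 4: ['electric'] (min_width=8, slack=13)

Answer: 2 2 1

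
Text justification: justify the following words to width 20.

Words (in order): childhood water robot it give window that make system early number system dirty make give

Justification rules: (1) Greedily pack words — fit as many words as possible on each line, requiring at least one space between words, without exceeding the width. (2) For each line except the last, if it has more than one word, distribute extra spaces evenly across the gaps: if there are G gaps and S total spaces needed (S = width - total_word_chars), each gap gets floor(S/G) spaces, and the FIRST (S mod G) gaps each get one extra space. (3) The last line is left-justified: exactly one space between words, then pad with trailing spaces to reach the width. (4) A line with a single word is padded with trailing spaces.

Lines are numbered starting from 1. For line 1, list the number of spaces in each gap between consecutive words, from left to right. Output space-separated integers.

Answer: 6

Derivation:
Line 1: ['childhood', 'water'] (min_width=15, slack=5)
Line 2: ['robot', 'it', 'give', 'window'] (min_width=20, slack=0)
Line 3: ['that', 'make', 'system'] (min_width=16, slack=4)
Line 4: ['early', 'number', 'system'] (min_width=19, slack=1)
Line 5: ['dirty', 'make', 'give'] (min_width=15, slack=5)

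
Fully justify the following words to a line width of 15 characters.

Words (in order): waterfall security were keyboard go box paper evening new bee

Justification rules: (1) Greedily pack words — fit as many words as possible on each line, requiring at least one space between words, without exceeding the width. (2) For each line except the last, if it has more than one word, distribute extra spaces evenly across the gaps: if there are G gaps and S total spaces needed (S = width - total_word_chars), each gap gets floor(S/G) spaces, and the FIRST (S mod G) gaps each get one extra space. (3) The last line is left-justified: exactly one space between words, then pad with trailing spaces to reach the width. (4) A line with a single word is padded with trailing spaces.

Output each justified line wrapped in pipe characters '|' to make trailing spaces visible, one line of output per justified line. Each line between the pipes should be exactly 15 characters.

Line 1: ['waterfall'] (min_width=9, slack=6)
Line 2: ['security', 'were'] (min_width=13, slack=2)
Line 3: ['keyboard', 'go', 'box'] (min_width=15, slack=0)
Line 4: ['paper', 'evening'] (min_width=13, slack=2)
Line 5: ['new', 'bee'] (min_width=7, slack=8)

Answer: |waterfall      |
|security   were|
|keyboard go box|
|paper   evening|
|new bee        |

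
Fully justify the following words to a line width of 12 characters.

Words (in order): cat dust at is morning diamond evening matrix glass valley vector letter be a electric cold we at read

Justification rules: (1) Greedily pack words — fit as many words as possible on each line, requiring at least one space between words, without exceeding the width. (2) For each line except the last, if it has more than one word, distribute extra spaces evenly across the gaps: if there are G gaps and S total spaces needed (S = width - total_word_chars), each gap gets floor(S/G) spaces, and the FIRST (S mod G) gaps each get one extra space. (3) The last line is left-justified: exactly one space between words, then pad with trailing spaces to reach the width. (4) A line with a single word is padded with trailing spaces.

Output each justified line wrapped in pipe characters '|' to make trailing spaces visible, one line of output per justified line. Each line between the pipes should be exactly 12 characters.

Answer: |cat  dust at|
|is   morning|
|diamond     |
|evening     |
|matrix glass|
|valley      |
|vector      |
|letter  be a|
|electric    |
|cold  we  at|
|read        |

Derivation:
Line 1: ['cat', 'dust', 'at'] (min_width=11, slack=1)
Line 2: ['is', 'morning'] (min_width=10, slack=2)
Line 3: ['diamond'] (min_width=7, slack=5)
Line 4: ['evening'] (min_width=7, slack=5)
Line 5: ['matrix', 'glass'] (min_width=12, slack=0)
Line 6: ['valley'] (min_width=6, slack=6)
Line 7: ['vector'] (min_width=6, slack=6)
Line 8: ['letter', 'be', 'a'] (min_width=11, slack=1)
Line 9: ['electric'] (min_width=8, slack=4)
Line 10: ['cold', 'we', 'at'] (min_width=10, slack=2)
Line 11: ['read'] (min_width=4, slack=8)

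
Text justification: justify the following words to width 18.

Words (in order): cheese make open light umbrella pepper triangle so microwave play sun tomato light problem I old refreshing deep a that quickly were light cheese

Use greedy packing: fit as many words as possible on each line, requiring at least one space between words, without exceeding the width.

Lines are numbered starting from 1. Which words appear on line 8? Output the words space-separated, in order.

Line 1: ['cheese', 'make', 'open'] (min_width=16, slack=2)
Line 2: ['light', 'umbrella'] (min_width=14, slack=4)
Line 3: ['pepper', 'triangle', 'so'] (min_width=18, slack=0)
Line 4: ['microwave', 'play', 'sun'] (min_width=18, slack=0)
Line 5: ['tomato', 'light'] (min_width=12, slack=6)
Line 6: ['problem', 'I', 'old'] (min_width=13, slack=5)
Line 7: ['refreshing', 'deep', 'a'] (min_width=17, slack=1)
Line 8: ['that', 'quickly', 'were'] (min_width=17, slack=1)
Line 9: ['light', 'cheese'] (min_width=12, slack=6)

Answer: that quickly were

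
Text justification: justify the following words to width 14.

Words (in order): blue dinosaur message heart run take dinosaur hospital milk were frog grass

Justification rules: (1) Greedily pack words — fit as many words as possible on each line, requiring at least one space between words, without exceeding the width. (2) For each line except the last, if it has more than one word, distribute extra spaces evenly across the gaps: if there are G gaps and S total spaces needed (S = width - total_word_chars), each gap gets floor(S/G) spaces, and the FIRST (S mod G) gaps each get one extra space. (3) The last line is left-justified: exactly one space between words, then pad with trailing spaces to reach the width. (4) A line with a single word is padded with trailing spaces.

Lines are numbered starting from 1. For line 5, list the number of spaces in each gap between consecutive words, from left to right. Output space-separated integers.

Answer: 2

Derivation:
Line 1: ['blue', 'dinosaur'] (min_width=13, slack=1)
Line 2: ['message', 'heart'] (min_width=13, slack=1)
Line 3: ['run', 'take'] (min_width=8, slack=6)
Line 4: ['dinosaur'] (min_width=8, slack=6)
Line 5: ['hospital', 'milk'] (min_width=13, slack=1)
Line 6: ['were', 'frog'] (min_width=9, slack=5)
Line 7: ['grass'] (min_width=5, slack=9)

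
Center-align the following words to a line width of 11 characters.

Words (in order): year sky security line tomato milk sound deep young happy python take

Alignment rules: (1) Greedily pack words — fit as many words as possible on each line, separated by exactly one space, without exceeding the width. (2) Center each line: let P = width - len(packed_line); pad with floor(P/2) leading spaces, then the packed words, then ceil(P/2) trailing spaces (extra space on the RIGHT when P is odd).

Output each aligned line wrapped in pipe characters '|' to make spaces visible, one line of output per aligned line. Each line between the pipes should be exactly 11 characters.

Answer: | year sky  |
| security  |
|line tomato|
|milk sound |
|deep young |
|   happy   |
|python take|

Derivation:
Line 1: ['year', 'sky'] (min_width=8, slack=3)
Line 2: ['security'] (min_width=8, slack=3)
Line 3: ['line', 'tomato'] (min_width=11, slack=0)
Line 4: ['milk', 'sound'] (min_width=10, slack=1)
Line 5: ['deep', 'young'] (min_width=10, slack=1)
Line 6: ['happy'] (min_width=5, slack=6)
Line 7: ['python', 'take'] (min_width=11, slack=0)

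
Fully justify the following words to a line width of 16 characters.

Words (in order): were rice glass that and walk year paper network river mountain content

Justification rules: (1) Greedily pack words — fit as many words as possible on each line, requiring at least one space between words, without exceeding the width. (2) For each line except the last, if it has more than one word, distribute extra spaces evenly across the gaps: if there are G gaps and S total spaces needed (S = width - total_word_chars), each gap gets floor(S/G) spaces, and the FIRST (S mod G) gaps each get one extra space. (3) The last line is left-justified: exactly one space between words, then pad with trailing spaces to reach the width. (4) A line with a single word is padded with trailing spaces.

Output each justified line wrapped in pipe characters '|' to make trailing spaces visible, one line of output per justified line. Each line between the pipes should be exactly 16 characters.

Line 1: ['were', 'rice', 'glass'] (min_width=15, slack=1)
Line 2: ['that', 'and', 'walk'] (min_width=13, slack=3)
Line 3: ['year', 'paper'] (min_width=10, slack=6)
Line 4: ['network', 'river'] (min_width=13, slack=3)
Line 5: ['mountain', 'content'] (min_width=16, slack=0)

Answer: |were  rice glass|
|that   and  walk|
|year       paper|
|network    river|
|mountain content|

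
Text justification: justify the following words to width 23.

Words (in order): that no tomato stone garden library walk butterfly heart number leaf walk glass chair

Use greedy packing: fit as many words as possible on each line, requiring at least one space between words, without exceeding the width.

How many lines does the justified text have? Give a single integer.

Answer: 4

Derivation:
Line 1: ['that', 'no', 'tomato', 'stone'] (min_width=20, slack=3)
Line 2: ['garden', 'library', 'walk'] (min_width=19, slack=4)
Line 3: ['butterfly', 'heart', 'number'] (min_width=22, slack=1)
Line 4: ['leaf', 'walk', 'glass', 'chair'] (min_width=21, slack=2)
Total lines: 4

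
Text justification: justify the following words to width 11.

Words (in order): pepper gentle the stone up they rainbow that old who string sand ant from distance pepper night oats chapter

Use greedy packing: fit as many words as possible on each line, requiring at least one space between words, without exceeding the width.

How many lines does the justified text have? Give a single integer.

Line 1: ['pepper'] (min_width=6, slack=5)
Line 2: ['gentle', 'the'] (min_width=10, slack=1)
Line 3: ['stone', 'up'] (min_width=8, slack=3)
Line 4: ['they'] (min_width=4, slack=7)
Line 5: ['rainbow'] (min_width=7, slack=4)
Line 6: ['that', 'old'] (min_width=8, slack=3)
Line 7: ['who', 'string'] (min_width=10, slack=1)
Line 8: ['sand', 'ant'] (min_width=8, slack=3)
Line 9: ['from'] (min_width=4, slack=7)
Line 10: ['distance'] (min_width=8, slack=3)
Line 11: ['pepper'] (min_width=6, slack=5)
Line 12: ['night', 'oats'] (min_width=10, slack=1)
Line 13: ['chapter'] (min_width=7, slack=4)
Total lines: 13

Answer: 13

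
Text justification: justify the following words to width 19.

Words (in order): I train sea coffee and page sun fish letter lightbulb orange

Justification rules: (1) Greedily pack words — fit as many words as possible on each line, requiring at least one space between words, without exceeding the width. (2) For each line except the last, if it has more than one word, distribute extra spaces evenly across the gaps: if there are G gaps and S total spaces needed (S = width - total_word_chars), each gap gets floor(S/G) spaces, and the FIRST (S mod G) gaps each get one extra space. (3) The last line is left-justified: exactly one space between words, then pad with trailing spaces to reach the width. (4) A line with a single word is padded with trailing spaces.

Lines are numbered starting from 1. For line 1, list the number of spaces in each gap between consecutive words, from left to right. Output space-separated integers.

Answer: 2 1 1

Derivation:
Line 1: ['I', 'train', 'sea', 'coffee'] (min_width=18, slack=1)
Line 2: ['and', 'page', 'sun', 'fish'] (min_width=17, slack=2)
Line 3: ['letter', 'lightbulb'] (min_width=16, slack=3)
Line 4: ['orange'] (min_width=6, slack=13)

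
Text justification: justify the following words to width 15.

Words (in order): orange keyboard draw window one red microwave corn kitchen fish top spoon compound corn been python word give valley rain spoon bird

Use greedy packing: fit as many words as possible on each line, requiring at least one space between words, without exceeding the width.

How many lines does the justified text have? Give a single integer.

Line 1: ['orange', 'keyboard'] (min_width=15, slack=0)
Line 2: ['draw', 'window', 'one'] (min_width=15, slack=0)
Line 3: ['red', 'microwave'] (min_width=13, slack=2)
Line 4: ['corn', 'kitchen'] (min_width=12, slack=3)
Line 5: ['fish', 'top', 'spoon'] (min_width=14, slack=1)
Line 6: ['compound', 'corn'] (min_width=13, slack=2)
Line 7: ['been', 'python'] (min_width=11, slack=4)
Line 8: ['word', 'give'] (min_width=9, slack=6)
Line 9: ['valley', 'rain'] (min_width=11, slack=4)
Line 10: ['spoon', 'bird'] (min_width=10, slack=5)
Total lines: 10

Answer: 10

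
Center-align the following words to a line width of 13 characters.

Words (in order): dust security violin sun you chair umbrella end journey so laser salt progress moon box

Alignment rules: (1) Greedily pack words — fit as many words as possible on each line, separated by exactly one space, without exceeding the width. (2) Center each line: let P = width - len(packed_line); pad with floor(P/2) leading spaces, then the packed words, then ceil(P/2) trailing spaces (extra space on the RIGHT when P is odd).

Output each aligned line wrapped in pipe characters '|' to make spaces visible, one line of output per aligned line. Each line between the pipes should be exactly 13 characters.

Answer: |dust security|
| violin sun  |
|  you chair  |
|umbrella end |
| journey so  |
| laser salt  |
|progress moon|
|     box     |

Derivation:
Line 1: ['dust', 'security'] (min_width=13, slack=0)
Line 2: ['violin', 'sun'] (min_width=10, slack=3)
Line 3: ['you', 'chair'] (min_width=9, slack=4)
Line 4: ['umbrella', 'end'] (min_width=12, slack=1)
Line 5: ['journey', 'so'] (min_width=10, slack=3)
Line 6: ['laser', 'salt'] (min_width=10, slack=3)
Line 7: ['progress', 'moon'] (min_width=13, slack=0)
Line 8: ['box'] (min_width=3, slack=10)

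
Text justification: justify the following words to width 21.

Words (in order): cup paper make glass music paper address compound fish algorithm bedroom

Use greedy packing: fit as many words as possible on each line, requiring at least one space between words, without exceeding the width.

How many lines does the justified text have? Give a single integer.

Answer: 4

Derivation:
Line 1: ['cup', 'paper', 'make', 'glass'] (min_width=20, slack=1)
Line 2: ['music', 'paper', 'address'] (min_width=19, slack=2)
Line 3: ['compound', 'fish'] (min_width=13, slack=8)
Line 4: ['algorithm', 'bedroom'] (min_width=17, slack=4)
Total lines: 4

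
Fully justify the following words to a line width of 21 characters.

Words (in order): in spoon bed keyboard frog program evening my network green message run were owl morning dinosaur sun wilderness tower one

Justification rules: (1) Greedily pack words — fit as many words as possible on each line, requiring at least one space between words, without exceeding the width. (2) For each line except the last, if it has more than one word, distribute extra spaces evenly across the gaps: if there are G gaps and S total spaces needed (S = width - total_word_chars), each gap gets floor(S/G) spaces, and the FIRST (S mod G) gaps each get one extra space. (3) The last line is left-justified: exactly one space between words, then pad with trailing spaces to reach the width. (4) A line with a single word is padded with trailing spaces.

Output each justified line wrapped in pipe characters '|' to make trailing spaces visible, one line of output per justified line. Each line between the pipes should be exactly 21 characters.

Answer: |in spoon bed keyboard|
|frog  program evening|
|my    network   green|
|message  run were owl|
|morning  dinosaur sun|
|wilderness tower one |

Derivation:
Line 1: ['in', 'spoon', 'bed', 'keyboard'] (min_width=21, slack=0)
Line 2: ['frog', 'program', 'evening'] (min_width=20, slack=1)
Line 3: ['my', 'network', 'green'] (min_width=16, slack=5)
Line 4: ['message', 'run', 'were', 'owl'] (min_width=20, slack=1)
Line 5: ['morning', 'dinosaur', 'sun'] (min_width=20, slack=1)
Line 6: ['wilderness', 'tower', 'one'] (min_width=20, slack=1)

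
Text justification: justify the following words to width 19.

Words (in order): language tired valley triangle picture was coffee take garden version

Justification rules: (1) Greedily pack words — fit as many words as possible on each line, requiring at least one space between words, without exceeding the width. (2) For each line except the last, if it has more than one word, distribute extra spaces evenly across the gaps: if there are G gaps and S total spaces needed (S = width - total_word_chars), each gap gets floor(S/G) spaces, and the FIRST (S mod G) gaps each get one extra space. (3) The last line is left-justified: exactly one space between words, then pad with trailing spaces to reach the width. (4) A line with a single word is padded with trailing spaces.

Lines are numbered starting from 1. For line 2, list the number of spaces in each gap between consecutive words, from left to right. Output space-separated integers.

Answer: 5

Derivation:
Line 1: ['language', 'tired'] (min_width=14, slack=5)
Line 2: ['valley', 'triangle'] (min_width=15, slack=4)
Line 3: ['picture', 'was', 'coffee'] (min_width=18, slack=1)
Line 4: ['take', 'garden', 'version'] (min_width=19, slack=0)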